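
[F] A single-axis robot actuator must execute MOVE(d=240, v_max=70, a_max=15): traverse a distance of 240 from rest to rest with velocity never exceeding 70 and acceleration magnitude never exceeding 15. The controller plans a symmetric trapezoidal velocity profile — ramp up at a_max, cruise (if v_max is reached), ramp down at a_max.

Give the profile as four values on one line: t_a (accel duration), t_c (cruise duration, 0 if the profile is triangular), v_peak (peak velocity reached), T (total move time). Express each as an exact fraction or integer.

t_a=4 t_c=0 v_peak=60 T=8

v_max²/a_max = 70²/15 = 980/3
240 < 980/3 ⇒ no cruise
v_peak = √(240·15) = √3600 = 60
t_a = 60/15 = 4; t_c = 0
T = 2·4 = 8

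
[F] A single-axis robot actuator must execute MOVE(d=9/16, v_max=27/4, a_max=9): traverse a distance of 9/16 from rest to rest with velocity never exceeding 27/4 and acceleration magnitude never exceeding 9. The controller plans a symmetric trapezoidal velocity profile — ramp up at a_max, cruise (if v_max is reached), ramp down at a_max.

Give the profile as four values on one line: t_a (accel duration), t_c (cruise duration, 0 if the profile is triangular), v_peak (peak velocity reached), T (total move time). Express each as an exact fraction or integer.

t_a=1/4 t_c=0 v_peak=9/4 T=1/2

v_max²/a_max = (27/4)²/9 = 81/16
9/16 < 81/16 so t_c = 0
v_peak = √(9/16·9) = √(81/16) = 9/4
t_a = (9/4)/9 = 1/4; t_c = 0
T = 2·1/4 = 1/2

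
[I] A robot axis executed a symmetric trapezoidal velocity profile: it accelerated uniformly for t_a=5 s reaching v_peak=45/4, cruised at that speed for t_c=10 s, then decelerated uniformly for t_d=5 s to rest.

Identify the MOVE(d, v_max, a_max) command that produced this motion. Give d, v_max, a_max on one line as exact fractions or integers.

d=675/4 v_max=45/4 a_max=9/4

a_max = (45/4)/5 = 9/4
d_a = ½·45/4·5 = 225/8; d_c = 45/4·10 = 225/2
d = 2·225/8 + 225/2 = 675/4
t_c = 10 > 0 → v_max = v_peak = 45/4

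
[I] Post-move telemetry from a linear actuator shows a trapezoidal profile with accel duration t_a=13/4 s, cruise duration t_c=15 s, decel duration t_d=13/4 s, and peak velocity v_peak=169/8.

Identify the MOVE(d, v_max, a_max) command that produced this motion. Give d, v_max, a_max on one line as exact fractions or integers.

d=12337/32 v_max=169/8 a_max=13/2

a_max = (169/8)/(13/4) = 13/2
d_a = ½·169/8·13/4 = 2197/64; d_c = 169/8·15 = 2535/8
d = 2·2197/64 + 2535/8 = 12337/32
t_c = 15 > 0 → v_max = v_peak = 169/8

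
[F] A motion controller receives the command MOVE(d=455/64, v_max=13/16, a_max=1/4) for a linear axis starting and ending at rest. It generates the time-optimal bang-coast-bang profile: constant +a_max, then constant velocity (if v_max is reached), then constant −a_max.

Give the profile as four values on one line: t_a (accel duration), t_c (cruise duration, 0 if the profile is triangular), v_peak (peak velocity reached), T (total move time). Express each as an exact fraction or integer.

vₘ²/aₘ = (13/16)²/(1/4) = 169/64
455/64 ≥ 169/64 so v_max reached
t_a = (13/16)/(1/4) = 13/4; v_peak = 13/16
d_cruise = 455/64 − 169/64 = 143/32; t_c = (143/32)/(13/16) = 11/2
T = 2·13/4 + 11/2 = 12

t_a=13/4 t_c=11/2 v_peak=13/16 T=12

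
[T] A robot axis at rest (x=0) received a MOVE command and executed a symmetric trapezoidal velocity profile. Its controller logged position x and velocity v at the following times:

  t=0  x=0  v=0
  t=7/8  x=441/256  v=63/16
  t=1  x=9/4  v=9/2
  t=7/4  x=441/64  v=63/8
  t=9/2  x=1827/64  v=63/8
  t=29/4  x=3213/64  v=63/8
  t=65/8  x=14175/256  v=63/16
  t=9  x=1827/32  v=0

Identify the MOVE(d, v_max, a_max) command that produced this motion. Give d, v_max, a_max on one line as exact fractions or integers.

final state: t=9, x=1827/32, v=0 → d = 1827/32
a_max = (63/16−0)/(7/8−0) = 9/2
max v = 63/8 over t∈[7/4,29/4] → v_max = 63/8
check: 63/8·(7/4+11/2) = 1827/32 ✓

d=1827/32 v_max=63/8 a_max=9/2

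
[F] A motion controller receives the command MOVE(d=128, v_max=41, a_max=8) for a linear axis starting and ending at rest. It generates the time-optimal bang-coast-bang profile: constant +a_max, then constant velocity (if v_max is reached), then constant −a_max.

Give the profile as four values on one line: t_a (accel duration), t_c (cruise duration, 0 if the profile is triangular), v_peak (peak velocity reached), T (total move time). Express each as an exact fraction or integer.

t_a=4 t_c=0 v_peak=32 T=8

vₘ²/aₘ = 41²/8 = 1681/8
128 < 1681/8 so t_c = 0
v_peak = √(128·8) = √1024 = 32
t_a = 32/8 = 4; t_c = 0
T = 2·4 = 8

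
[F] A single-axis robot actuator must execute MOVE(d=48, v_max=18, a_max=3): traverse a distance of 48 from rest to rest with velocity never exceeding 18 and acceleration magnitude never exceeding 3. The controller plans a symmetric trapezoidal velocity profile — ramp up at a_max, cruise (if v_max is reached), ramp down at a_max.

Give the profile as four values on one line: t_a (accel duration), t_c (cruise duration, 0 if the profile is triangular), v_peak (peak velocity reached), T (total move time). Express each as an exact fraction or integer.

t_a=4 t_c=0 v_peak=12 T=8

vₘ²/aₘ = 18²/3 = 108
48 < 108 → triangular
v_peak = √(48·3) = √144 = 12
t_a = 12/3 = 4; t_c = 0
T = 2·4 = 8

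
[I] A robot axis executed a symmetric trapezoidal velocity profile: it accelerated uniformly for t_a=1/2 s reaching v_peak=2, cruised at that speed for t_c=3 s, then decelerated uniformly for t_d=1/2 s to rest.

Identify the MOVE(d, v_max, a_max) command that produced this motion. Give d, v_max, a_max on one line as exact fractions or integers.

d=7 v_max=2 a_max=4

a_max = 2/(1/2) = 4
d_a = ½·2·1/2 = 1/2; d_c = 2·3 = 6
d = 2·1/2 + 6 = 7
t_c = 3 > 0 ⇒ limit active, v_max = 2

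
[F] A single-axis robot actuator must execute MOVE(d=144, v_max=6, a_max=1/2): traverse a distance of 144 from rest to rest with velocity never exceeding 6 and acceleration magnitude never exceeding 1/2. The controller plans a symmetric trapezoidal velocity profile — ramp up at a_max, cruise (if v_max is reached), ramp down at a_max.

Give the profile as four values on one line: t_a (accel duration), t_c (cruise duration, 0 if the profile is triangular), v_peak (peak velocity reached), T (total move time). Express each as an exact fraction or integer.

vₘ²/aₘ = 6²/(1/2) = 72
144 ≥ 72 → trapezoidal
t_a = 6/(1/2) = 12; v_peak = 6
d_cruise = 144 − 72 = 72; t_c = 72/6 = 12
T = 2·12 + 12 = 36

t_a=12 t_c=12 v_peak=6 T=36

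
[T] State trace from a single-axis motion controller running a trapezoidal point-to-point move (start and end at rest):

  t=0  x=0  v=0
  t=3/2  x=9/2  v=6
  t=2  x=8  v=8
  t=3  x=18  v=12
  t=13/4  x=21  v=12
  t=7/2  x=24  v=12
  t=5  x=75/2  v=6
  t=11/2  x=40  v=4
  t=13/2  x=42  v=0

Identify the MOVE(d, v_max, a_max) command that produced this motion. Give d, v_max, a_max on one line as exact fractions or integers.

final state: t=13/2, x=42, v=0 → d = 42
a_max = (6−0)/(3/2−0) = 4
max v = 12 over t∈[3,7/2] → v_max = 12
check: 12·(3+1/2) = 42 ✓

d=42 v_max=12 a_max=4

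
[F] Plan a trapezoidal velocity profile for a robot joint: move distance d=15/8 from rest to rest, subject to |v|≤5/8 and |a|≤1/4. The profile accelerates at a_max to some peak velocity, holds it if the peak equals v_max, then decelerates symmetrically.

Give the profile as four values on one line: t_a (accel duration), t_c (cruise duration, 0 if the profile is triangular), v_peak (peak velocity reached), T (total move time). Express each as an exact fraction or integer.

vₘ²/aₘ = (5/8)²/(1/4) = 25/16
15/8 ≥ 25/16 so v_max reached
t_a = (5/8)/(1/4) = 5/2; v_peak = 5/8
d_cruise = 15/8 − 25/16 = 5/16; t_c = (5/16)/(5/8) = 1/2
T = 2·5/2 + 1/2 = 11/2

t_a=5/2 t_c=1/2 v_peak=5/8 T=11/2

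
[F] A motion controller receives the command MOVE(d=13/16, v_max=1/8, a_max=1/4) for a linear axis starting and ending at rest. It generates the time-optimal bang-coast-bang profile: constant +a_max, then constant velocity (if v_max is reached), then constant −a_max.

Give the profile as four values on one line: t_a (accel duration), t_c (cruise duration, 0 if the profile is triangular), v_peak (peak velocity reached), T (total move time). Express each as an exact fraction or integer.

v_max²/a_max = (1/8)²/(1/4) = 1/16
13/16 ≥ 1/16 → trapezoidal
t_a = (1/8)/(1/4) = 1/2; v_peak = 1/8
d_cruise = 13/16 − 1/16 = 3/4; t_c = (3/4)/(1/8) = 6
T = 2·1/2 + 6 = 7

t_a=1/2 t_c=6 v_peak=1/8 T=7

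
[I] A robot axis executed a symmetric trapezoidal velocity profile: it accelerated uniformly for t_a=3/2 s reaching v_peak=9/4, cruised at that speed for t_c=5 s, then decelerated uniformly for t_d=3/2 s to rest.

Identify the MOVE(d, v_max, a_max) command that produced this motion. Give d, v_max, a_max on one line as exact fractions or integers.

a_max = (9/4)/(3/2) = 3/2
d_a = ½·9/4·3/2 = 27/16; d_c = 9/4·5 = 45/4
d = 2·27/16 + 45/4 = 117/8
t_c = 5 > 0 → v_max = v_peak = 9/4

d=117/8 v_max=9/4 a_max=3/2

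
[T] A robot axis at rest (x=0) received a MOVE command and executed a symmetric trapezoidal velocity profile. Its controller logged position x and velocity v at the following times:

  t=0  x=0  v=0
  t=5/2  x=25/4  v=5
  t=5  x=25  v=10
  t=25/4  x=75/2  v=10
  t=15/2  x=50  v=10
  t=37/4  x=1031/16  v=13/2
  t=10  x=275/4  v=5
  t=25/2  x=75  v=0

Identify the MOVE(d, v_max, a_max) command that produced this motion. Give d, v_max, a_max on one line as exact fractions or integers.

d=75 v_max=10 a_max=2

final state: t=25/2, x=75, v=0 → d = 75
a_max = (5−0)/(5/2−0) = 2
max v = 10 over t∈[5,15/2] → v_max = 10
check: 10·(5+5/2) = 75 ✓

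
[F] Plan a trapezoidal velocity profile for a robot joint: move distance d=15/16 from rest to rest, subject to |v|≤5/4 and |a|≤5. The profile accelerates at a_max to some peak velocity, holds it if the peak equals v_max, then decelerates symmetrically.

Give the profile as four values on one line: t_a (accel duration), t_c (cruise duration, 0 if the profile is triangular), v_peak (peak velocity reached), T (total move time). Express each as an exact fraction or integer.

t_a=1/4 t_c=1/2 v_peak=5/4 T=1

(v_max)²/a_max = (5/4)²/5 = 5/16
15/16 ≥ 5/16 → trapezoidal
t_a = (5/4)/5 = 1/4; v_peak = 5/4
d_cruise = 15/16 − 5/16 = 5/8; t_c = (5/8)/(5/4) = 1/2
T = 2·1/4 + 1/2 = 1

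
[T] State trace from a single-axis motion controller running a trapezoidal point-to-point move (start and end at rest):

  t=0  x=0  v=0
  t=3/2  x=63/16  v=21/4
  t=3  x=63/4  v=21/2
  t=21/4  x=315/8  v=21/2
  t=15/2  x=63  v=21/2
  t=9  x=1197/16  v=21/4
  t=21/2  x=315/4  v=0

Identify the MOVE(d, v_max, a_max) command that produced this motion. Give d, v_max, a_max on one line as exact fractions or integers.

final state: t=21/2, x=315/4, v=0 → d = 315/4
a_max = (21/4−0)/(3/2−0) = 7/2
max v = 21/2 over t∈[3,15/2] → v_max = 21/2
check: 21/2·(3+9/2) = 315/4 ✓

d=315/4 v_max=21/2 a_max=7/2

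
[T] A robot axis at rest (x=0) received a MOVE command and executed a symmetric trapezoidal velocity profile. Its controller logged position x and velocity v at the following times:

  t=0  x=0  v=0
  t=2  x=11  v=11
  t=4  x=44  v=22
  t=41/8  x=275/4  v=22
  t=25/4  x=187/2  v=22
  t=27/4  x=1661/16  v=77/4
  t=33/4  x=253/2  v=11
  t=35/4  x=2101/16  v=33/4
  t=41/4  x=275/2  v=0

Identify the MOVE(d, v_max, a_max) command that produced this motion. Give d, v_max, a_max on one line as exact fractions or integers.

d=275/2 v_max=22 a_max=11/2

final state: t=41/4, x=275/2, v=0 → d = 275/2
a_max = (11−0)/(2−0) = 11/2
max v = 22 over t∈[4,25/4] → v_max = 22
check: 22·(4+9/4) = 275/2 ✓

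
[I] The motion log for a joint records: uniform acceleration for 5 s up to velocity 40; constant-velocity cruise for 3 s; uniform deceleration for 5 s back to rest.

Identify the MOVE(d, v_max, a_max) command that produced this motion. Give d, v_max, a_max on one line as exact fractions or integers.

a_max = 40/5 = 8
d_a = ½·40·5 = 100; d_c = 40·3 = 120
d = 2·100 + 120 = 320
t_c = 3 > 0 → v_max = v_peak = 40

d=320 v_max=40 a_max=8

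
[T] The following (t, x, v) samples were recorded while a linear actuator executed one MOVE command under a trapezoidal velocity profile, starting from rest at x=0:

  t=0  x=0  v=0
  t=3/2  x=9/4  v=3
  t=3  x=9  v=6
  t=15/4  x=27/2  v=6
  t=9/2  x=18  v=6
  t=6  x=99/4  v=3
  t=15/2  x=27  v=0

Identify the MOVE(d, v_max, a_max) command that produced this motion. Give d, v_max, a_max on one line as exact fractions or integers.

final state: t=15/2, x=27, v=0 → d = 27
a_max = (3−0)/(3/2−0) = 2
max v = 6 over t∈[3,9/2] → v_max = 6
check: 6·(3+3/2) = 27 ✓

d=27 v_max=6 a_max=2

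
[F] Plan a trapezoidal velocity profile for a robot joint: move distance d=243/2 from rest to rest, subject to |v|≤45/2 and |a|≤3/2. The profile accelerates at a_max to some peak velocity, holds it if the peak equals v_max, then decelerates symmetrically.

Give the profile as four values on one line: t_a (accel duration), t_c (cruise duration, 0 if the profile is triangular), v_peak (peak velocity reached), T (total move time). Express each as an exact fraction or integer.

vₘ²/aₘ = (45/2)²/(3/2) = 675/2
243/2 < 675/2 so t_c = 0
v_peak = √(243/2·3/2) = √(729/4) = 27/2
t_a = (27/2)/(3/2) = 9; t_c = 0
T = 2·9 = 18

t_a=9 t_c=0 v_peak=27/2 T=18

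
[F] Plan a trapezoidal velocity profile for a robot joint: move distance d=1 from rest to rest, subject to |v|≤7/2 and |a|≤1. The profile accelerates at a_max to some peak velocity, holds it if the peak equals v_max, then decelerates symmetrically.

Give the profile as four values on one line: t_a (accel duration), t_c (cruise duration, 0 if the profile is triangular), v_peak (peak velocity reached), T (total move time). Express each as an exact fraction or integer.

t_a=1 t_c=0 v_peak=1 T=2

(v_max)²/a_max = (7/2)²/1 = 49/4
1 < 49/4 so t_c = 0
v_peak = √(1·1) = √1 = 1
t_a = 1/1 = 1; t_c = 0
T = 2·1 = 2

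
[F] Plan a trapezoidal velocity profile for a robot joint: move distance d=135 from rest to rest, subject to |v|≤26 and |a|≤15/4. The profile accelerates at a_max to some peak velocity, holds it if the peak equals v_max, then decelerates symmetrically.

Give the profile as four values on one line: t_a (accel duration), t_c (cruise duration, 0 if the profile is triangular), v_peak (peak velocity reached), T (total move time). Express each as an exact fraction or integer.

t_a=6 t_c=0 v_peak=45/2 T=12

(v_max)²/a_max = 26²/(15/4) = 2704/15
135 < 2704/15 so t_c = 0
v_peak = √(135·15/4) = √(2025/4) = 45/2
t_a = (45/2)/(15/4) = 6; t_c = 0
T = 2·6 = 12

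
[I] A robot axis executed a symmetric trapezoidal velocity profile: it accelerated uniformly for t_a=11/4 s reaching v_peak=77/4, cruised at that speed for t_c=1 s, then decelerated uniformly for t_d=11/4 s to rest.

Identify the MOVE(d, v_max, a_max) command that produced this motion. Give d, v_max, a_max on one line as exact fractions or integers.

a_max = (77/4)/(11/4) = 7
d_a = ½·77/4·11/4 = 847/32; d_c = 77/4·1 = 77/4
d = 2·847/32 + 77/4 = 1155/16
t_c = 1 > 0 → v_max = v_peak = 77/4

d=1155/16 v_max=77/4 a_max=7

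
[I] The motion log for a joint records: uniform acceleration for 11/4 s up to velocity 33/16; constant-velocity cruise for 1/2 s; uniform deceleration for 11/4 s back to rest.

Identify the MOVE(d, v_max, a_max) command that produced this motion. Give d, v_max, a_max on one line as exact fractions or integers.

a_max = (33/16)/(11/4) = 3/4
d_a = ½·33/16·11/4 = 363/128; d_c = 33/16·1/2 = 33/32
d = 2·363/128 + 33/32 = 429/64
t_c = 1/2 > 0 → v_max = v_peak = 33/16

d=429/64 v_max=33/16 a_max=3/4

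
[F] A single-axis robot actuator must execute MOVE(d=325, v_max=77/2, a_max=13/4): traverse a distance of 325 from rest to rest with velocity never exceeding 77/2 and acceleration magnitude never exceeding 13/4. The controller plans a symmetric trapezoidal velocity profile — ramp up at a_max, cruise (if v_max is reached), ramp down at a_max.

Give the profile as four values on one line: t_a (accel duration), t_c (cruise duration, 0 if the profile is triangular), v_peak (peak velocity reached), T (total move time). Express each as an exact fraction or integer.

v_max²/a_max = (77/2)²/(13/4) = 5929/13
325 < 5929/13 → triangular
v_peak = √(325·13/4) = √(4225/4) = 65/2
t_a = (65/2)/(13/4) = 10; t_c = 0
T = 2·10 = 20

t_a=10 t_c=0 v_peak=65/2 T=20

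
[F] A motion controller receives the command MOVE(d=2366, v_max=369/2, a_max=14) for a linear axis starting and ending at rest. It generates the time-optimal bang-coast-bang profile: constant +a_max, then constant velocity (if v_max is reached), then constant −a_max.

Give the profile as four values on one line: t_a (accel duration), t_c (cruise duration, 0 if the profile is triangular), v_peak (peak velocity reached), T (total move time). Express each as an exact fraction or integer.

t_a=13 t_c=0 v_peak=182 T=26

v_max²/a_max = (369/2)²/14 = 136161/56
2366 < 136161/56 so t_c = 0
v_peak = √(2366·14) = √33124 = 182
t_a = 182/14 = 13; t_c = 0
T = 2·13 = 26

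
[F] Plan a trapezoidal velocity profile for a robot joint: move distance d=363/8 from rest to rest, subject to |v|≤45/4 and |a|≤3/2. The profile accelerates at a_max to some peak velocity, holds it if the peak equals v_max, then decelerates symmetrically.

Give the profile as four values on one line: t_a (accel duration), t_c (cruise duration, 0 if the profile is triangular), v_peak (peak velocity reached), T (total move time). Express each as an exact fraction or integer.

t_a=11/2 t_c=0 v_peak=33/4 T=11

vₘ²/aₘ = (45/4)²/(3/2) = 675/8
363/8 < 675/8 so t_c = 0
v_peak = √(363/8·3/2) = √(1089/16) = 33/4
t_a = (33/4)/(3/2) = 11/2; t_c = 0
T = 2·11/2 = 11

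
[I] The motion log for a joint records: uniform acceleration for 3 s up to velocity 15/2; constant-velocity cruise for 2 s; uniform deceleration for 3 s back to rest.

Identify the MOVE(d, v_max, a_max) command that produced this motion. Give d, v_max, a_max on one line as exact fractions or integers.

a_max = (15/2)/3 = 5/2
d_a = ½·15/2·3 = 45/4; d_c = 15/2·2 = 15
d = 2·45/4 + 15 = 75/2
t_c = 2 > 0 so v_max = 15/2

d=75/2 v_max=15/2 a_max=5/2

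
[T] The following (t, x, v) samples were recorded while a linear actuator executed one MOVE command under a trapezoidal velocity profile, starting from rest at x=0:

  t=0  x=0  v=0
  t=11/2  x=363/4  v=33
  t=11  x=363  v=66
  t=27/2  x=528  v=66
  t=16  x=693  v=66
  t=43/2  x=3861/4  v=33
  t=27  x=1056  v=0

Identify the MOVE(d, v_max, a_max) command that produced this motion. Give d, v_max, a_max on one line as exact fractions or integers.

d=1056 v_max=66 a_max=6

final state: t=27, x=1056, v=0 → d = 1056
a_max = (33−0)/(11/2−0) = 6
max v = 66 over t∈[11,16] → v_max = 66
check: 66·(11+5) = 1056 ✓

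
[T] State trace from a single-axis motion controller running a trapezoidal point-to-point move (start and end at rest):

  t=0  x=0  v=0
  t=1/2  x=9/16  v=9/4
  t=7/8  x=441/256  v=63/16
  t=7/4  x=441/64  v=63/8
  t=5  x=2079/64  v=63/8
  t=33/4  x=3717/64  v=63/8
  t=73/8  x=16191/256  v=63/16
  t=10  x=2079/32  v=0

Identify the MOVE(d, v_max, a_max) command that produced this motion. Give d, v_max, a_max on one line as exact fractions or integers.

d=2079/32 v_max=63/8 a_max=9/2

final state: t=10, x=2079/32, v=0 → d = 2079/32
a_max = (9/4−0)/(1/2−0) = 9/2
max v = 63/8 over t∈[7/4,33/4] → v_max = 63/8
check: 63/8·(7/4+13/2) = 2079/32 ✓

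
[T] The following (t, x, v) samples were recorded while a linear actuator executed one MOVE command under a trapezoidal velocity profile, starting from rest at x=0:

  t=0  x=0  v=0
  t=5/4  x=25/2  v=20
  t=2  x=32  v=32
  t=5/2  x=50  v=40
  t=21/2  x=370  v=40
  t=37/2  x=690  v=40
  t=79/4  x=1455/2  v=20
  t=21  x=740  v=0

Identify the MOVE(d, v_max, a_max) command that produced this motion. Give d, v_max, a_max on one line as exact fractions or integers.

final state: t=21, x=740, v=0 → d = 740
a_max = (20−0)/(5/4−0) = 16
max v = 40 over t∈[5/2,37/2] → v_max = 40
check: 40·(5/2+16) = 740 ✓

d=740 v_max=40 a_max=16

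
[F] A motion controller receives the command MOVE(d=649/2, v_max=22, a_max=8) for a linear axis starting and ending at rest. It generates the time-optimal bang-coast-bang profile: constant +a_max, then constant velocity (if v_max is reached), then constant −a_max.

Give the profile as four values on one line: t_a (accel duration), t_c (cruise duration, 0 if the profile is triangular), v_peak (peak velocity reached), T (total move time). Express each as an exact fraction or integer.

t_a=11/4 t_c=12 v_peak=22 T=35/2

v_max²/a_max = 22²/8 = 121/2
649/2 ≥ 121/2 ⇒ cruise phase
t_a = 22/8 = 11/4; v_peak = 22
d_cruise = 649/2 − 121/2 = 264; t_c = 264/22 = 12
T = 2·11/4 + 12 = 35/2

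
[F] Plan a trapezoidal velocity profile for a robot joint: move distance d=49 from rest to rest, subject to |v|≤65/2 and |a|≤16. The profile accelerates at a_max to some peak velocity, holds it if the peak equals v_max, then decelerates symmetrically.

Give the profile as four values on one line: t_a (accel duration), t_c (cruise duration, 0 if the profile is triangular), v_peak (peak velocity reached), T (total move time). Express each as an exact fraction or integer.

t_a=7/4 t_c=0 v_peak=28 T=7/2

(v_max)²/a_max = (65/2)²/16 = 4225/64
49 < 4225/64 ⇒ no cruise
v_peak = √(49·16) = √784 = 28
t_a = 28/16 = 7/4; t_c = 0
T = 2·7/4 = 7/2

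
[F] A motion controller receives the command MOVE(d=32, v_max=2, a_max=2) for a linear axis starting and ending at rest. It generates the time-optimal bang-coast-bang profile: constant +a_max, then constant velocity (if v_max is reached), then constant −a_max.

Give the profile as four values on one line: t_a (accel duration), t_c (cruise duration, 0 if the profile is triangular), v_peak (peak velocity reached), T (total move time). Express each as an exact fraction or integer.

v_max²/a_max = 2²/2 = 2
32 ≥ 2 ⇒ cruise phase
t_a = 2/2 = 1; v_peak = 2
d_cruise = 32 − 2 = 30; t_c = 30/2 = 15
T = 2·1 + 15 = 17

t_a=1 t_c=15 v_peak=2 T=17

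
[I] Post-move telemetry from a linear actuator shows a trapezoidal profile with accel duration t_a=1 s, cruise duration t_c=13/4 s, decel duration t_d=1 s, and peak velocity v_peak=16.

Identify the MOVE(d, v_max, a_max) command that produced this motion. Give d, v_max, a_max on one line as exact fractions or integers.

d=68 v_max=16 a_max=16

a_max = 16/1 = 16
d_a = ½·16·1 = 8; d_c = 16·13/4 = 52
d = 2·8 + 52 = 68
t_c = 13/4 > 0 → v_max = v_peak = 16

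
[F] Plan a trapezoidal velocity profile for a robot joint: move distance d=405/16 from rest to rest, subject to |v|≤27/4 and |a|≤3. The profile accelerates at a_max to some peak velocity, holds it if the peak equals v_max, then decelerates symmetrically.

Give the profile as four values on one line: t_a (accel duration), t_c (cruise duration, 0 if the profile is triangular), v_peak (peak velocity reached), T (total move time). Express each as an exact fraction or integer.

v_max²/a_max = (27/4)²/3 = 243/16
405/16 ≥ 243/16 so v_max reached
t_a = (27/4)/3 = 9/4; v_peak = 27/4
d_cruise = 405/16 − 243/16 = 81/8; t_c = (81/8)/(27/4) = 3/2
T = 2·9/4 + 3/2 = 6

t_a=9/4 t_c=3/2 v_peak=27/4 T=6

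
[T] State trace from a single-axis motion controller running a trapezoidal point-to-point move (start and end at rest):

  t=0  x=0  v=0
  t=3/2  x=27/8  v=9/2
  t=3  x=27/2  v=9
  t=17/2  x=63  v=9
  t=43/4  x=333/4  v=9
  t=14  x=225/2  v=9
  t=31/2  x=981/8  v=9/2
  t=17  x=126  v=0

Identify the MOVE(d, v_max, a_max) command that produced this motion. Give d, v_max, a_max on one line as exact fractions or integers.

final state: t=17, x=126, v=0 → d = 126
a_max = (9/2−0)/(3/2−0) = 3
max v = 9 over t∈[3,14] → v_max = 9
check: 9·(3+11) = 126 ✓

d=126 v_max=9 a_max=3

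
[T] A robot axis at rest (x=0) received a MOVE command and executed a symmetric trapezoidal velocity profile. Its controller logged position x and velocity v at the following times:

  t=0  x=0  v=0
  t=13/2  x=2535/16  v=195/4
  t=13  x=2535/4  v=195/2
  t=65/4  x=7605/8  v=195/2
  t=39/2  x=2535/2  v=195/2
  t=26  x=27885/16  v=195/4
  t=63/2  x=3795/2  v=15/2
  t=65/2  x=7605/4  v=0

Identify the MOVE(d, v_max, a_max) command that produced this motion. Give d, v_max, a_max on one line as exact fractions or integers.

d=7605/4 v_max=195/2 a_max=15/2

final state: t=65/2, x=7605/4, v=0 → d = 7605/4
a_max = (195/4−0)/(13/2−0) = 15/2
max v = 195/2 over t∈[13,39/2] → v_max = 195/2
check: 195/2·(13+13/2) = 7605/4 ✓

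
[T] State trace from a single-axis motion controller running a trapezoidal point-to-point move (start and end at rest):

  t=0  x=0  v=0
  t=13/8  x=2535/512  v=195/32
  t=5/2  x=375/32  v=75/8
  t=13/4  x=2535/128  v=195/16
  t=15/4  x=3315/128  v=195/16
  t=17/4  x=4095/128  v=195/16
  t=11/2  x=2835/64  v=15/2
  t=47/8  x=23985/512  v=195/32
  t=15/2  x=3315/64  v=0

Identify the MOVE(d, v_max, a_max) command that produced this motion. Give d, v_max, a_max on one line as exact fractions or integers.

final state: t=15/2, x=3315/64, v=0 → d = 3315/64
a_max = (195/32−0)/(13/8−0) = 15/4
max v = 195/16 over t∈[13/4,17/4] → v_max = 195/16
check: 195/16·(13/4+1) = 3315/64 ✓

d=3315/64 v_max=195/16 a_max=15/4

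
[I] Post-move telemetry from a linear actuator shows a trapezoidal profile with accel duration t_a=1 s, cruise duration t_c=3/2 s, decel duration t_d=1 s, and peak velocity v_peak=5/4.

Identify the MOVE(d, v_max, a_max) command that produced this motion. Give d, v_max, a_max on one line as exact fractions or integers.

a_max = (5/4)/1 = 5/4
d_a = ½·5/4·1 = 5/8; d_c = 5/4·3/2 = 15/8
d = 2·5/8 + 15/8 = 25/8
t_c = 3/2 > 0 → v_max = v_peak = 5/4

d=25/8 v_max=5/4 a_max=5/4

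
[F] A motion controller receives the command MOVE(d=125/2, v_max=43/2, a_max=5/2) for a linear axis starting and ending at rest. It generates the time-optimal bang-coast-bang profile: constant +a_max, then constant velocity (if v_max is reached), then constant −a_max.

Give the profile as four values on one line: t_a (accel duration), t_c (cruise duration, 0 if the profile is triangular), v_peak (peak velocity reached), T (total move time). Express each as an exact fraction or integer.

t_a=5 t_c=0 v_peak=25/2 T=10

vₘ²/aₘ = (43/2)²/(5/2) = 1849/10
125/2 < 1849/10 ⇒ no cruise
v_peak = √(125/2·5/2) = √(625/4) = 25/2
t_a = (25/2)/(5/2) = 5; t_c = 0
T = 2·5 = 10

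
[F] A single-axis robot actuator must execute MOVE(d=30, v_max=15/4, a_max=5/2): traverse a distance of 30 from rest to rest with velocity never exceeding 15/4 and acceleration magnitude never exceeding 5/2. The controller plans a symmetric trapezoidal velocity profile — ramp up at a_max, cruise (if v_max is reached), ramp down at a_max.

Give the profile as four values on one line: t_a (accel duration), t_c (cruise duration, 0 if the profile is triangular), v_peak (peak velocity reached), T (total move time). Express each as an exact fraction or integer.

t_a=3/2 t_c=13/2 v_peak=15/4 T=19/2

vₘ²/aₘ = (15/4)²/(5/2) = 45/8
30 ≥ 45/8 → trapezoidal
t_a = (15/4)/(5/2) = 3/2; v_peak = 15/4
d_cruise = 30 − 45/8 = 195/8; t_c = (195/8)/(15/4) = 13/2
T = 2·3/2 + 13/2 = 19/2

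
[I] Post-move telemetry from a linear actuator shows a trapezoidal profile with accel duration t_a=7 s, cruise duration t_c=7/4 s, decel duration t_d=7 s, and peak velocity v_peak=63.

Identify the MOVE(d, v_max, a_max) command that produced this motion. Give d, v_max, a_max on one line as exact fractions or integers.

a_max = 63/7 = 9
d_a = ½·63·7 = 441/2; d_c = 63·7/4 = 441/4
d = 2·441/2 + 441/4 = 2205/4
t_c = 7/4 > 0 so v_max = 63

d=2205/4 v_max=63 a_max=9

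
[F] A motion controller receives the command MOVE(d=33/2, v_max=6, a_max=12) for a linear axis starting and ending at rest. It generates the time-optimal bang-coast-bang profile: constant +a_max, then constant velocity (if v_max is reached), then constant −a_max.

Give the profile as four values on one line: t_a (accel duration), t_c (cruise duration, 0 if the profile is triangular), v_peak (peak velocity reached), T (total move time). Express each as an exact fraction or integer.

v_max²/a_max = 6²/12 = 3
33/2 ≥ 3 → trapezoidal
t_a = 6/12 = 1/2; v_peak = 6
d_cruise = 33/2 − 3 = 27/2; t_c = (27/2)/6 = 9/4
T = 2·1/2 + 9/4 = 13/4

t_a=1/2 t_c=9/4 v_peak=6 T=13/4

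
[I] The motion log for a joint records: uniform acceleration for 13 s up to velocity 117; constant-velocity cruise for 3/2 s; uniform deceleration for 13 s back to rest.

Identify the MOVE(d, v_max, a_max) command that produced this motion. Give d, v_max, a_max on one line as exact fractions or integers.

d=3393/2 v_max=117 a_max=9

a_max = 117/13 = 9
d_a = ½·117·13 = 1521/2; d_c = 117·3/2 = 351/2
d = 2·1521/2 + 351/2 = 3393/2
t_c = 3/2 > 0 ⇒ limit active, v_max = 117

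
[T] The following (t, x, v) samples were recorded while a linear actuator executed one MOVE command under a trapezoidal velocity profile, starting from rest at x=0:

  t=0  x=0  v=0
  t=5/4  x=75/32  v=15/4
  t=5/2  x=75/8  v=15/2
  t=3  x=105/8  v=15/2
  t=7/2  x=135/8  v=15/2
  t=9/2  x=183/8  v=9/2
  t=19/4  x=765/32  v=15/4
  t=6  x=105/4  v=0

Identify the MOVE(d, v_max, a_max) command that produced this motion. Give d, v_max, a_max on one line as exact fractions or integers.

final state: t=6, x=105/4, v=0 → d = 105/4
a_max = (15/4−0)/(5/4−0) = 3
max v = 15/2 over t∈[5/2,7/2] → v_max = 15/2
check: 15/2·(5/2+1) = 105/4 ✓

d=105/4 v_max=15/2 a_max=3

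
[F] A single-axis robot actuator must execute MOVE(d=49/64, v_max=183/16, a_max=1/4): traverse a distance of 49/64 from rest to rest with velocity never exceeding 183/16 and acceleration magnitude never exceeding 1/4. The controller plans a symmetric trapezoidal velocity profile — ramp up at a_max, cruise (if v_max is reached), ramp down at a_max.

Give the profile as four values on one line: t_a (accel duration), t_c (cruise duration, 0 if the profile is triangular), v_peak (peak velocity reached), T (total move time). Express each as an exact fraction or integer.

(v_max)²/a_max = (183/16)²/(1/4) = 33489/64
49/64 < 33489/64 ⇒ no cruise
v_peak = √(49/64·1/4) = √(49/256) = 7/16
t_a = (7/16)/(1/4) = 7/4; t_c = 0
T = 2·7/4 = 7/2

t_a=7/4 t_c=0 v_peak=7/16 T=7/2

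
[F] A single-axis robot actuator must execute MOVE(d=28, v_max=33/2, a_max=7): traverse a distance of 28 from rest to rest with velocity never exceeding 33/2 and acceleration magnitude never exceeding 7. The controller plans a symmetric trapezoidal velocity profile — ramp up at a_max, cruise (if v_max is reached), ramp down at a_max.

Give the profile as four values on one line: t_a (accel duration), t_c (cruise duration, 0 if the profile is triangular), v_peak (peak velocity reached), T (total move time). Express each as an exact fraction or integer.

t_a=2 t_c=0 v_peak=14 T=4

v_max²/a_max = (33/2)²/7 = 1089/28
28 < 1089/28 so t_c = 0
v_peak = √(28·7) = √196 = 14
t_a = 14/7 = 2; t_c = 0
T = 2·2 = 4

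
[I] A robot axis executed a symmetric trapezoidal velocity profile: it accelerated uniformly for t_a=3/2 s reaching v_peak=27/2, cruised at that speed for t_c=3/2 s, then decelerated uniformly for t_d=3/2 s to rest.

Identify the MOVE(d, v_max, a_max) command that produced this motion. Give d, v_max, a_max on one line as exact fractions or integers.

a_max = (27/2)/(3/2) = 9
d_a = ½·27/2·3/2 = 81/8; d_c = 27/2·3/2 = 81/4
d = 2·81/8 + 81/4 = 81/2
t_c = 3/2 > 0 so v_max = 27/2

d=81/2 v_max=27/2 a_max=9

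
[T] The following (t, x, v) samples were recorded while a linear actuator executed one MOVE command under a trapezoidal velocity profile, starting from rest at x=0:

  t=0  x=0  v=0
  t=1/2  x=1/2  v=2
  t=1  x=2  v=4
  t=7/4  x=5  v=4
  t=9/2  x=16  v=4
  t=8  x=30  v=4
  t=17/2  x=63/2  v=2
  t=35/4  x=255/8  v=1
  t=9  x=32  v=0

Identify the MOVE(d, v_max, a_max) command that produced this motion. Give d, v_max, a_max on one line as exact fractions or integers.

final state: t=9, x=32, v=0 → d = 32
a_max = (2−0)/(1/2−0) = 4
max v = 4 over t∈[1,8] → v_max = 4
check: 4·(1+7) = 32 ✓

d=32 v_max=4 a_max=4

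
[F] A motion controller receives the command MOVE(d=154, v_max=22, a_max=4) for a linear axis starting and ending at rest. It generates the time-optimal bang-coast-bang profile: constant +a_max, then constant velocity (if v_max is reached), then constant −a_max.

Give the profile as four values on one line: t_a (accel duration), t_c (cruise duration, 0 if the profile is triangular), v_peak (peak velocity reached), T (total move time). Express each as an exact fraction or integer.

(v_max)²/a_max = 22²/4 = 121
154 ≥ 121 → trapezoidal
t_a = 22/4 = 11/2; v_peak = 22
d_cruise = 154 − 121 = 33; t_c = 33/22 = 3/2
T = 2·11/2 + 3/2 = 25/2

t_a=11/2 t_c=3/2 v_peak=22 T=25/2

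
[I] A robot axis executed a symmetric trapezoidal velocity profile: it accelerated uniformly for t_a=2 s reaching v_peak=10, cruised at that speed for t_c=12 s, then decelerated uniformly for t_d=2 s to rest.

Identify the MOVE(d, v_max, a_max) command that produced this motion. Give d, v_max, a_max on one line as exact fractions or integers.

d=140 v_max=10 a_max=5

a_max = 10/2 = 5
d_a = ½·10·2 = 10; d_c = 10·12 = 120
d = 2·10 + 120 = 140
t_c = 12 > 0 ⇒ limit active, v_max = 10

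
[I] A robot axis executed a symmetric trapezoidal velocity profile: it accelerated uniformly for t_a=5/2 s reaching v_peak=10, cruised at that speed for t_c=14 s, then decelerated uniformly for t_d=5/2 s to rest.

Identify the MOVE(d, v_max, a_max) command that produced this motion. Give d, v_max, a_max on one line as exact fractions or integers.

a_max = 10/(5/2) = 4
d_a = ½·10·5/2 = 25/2; d_c = 10·14 = 140
d = 2·25/2 + 140 = 165
t_c = 14 > 0 ⇒ limit active, v_max = 10

d=165 v_max=10 a_max=4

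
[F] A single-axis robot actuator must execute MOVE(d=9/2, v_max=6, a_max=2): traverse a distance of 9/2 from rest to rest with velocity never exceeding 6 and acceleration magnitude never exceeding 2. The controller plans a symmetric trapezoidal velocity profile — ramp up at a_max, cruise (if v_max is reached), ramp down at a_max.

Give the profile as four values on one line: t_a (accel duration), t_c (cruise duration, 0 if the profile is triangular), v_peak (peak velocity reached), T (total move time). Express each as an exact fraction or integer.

t_a=3/2 t_c=0 v_peak=3 T=3

vₘ²/aₘ = 6²/2 = 18
9/2 < 18 → triangular
v_peak = √(9/2·2) = √9 = 3
t_a = 3/2; t_c = 0
T = 2·3/2 = 3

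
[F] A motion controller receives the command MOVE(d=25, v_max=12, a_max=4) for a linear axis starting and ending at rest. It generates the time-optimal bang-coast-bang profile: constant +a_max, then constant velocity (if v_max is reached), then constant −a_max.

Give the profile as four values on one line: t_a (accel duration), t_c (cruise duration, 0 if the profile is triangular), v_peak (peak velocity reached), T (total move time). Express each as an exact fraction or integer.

v_max²/a_max = 12²/4 = 36
25 < 36 so t_c = 0
v_peak = √(25·4) = √100 = 10
t_a = 10/4 = 5/2; t_c = 0
T = 2·5/2 = 5

t_a=5/2 t_c=0 v_peak=10 T=5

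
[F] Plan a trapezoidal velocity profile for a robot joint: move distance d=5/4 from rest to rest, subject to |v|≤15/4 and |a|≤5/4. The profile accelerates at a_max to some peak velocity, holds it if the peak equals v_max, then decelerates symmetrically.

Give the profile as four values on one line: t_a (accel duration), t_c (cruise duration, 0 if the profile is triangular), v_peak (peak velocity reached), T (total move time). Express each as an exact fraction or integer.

t_a=1 t_c=0 v_peak=5/4 T=2

(v_max)²/a_max = (15/4)²/(5/4) = 45/4
5/4 < 45/4 so t_c = 0
v_peak = √(5/4·5/4) = √(25/16) = 5/4
t_a = (5/4)/(5/4) = 1; t_c = 0
T = 2·1 = 2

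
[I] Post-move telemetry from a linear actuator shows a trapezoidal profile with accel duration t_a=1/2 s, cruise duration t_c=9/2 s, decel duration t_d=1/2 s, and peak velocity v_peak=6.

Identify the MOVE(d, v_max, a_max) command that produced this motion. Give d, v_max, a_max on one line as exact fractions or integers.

a_max = 6/(1/2) = 12
d_a = ½·6·1/2 = 3/2; d_c = 6·9/2 = 27
d = 2·3/2 + 27 = 30
t_c = 9/2 > 0 so v_max = 6

d=30 v_max=6 a_max=12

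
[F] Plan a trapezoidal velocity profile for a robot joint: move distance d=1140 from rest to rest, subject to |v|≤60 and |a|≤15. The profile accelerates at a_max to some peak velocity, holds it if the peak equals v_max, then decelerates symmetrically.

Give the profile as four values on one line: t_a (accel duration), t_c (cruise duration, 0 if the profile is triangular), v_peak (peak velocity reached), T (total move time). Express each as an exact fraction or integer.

t_a=4 t_c=15 v_peak=60 T=23

(v_max)²/a_max = 60²/15 = 240
1140 ≥ 240 → trapezoidal
t_a = 60/15 = 4; v_peak = 60
d_cruise = 1140 − 240 = 900; t_c = 900/60 = 15
T = 2·4 + 15 = 23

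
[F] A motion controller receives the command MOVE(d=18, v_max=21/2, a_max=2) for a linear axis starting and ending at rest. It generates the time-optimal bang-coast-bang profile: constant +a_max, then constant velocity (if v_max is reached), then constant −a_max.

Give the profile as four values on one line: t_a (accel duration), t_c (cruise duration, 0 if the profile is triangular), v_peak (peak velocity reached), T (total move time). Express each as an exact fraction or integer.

t_a=3 t_c=0 v_peak=6 T=6

vₘ²/aₘ = (21/2)²/2 = 441/8
18 < 441/8 → triangular
v_peak = √(18·2) = √36 = 6
t_a = 6/2 = 3; t_c = 0
T = 2·3 = 6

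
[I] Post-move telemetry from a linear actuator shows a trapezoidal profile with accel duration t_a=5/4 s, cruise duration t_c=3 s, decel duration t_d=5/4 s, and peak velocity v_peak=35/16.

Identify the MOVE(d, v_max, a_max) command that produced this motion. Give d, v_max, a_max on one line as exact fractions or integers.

d=595/64 v_max=35/16 a_max=7/4

a_max = (35/16)/(5/4) = 7/4
d_a = ½·35/16·5/4 = 175/128; d_c = 35/16·3 = 105/16
d = 2·175/128 + 105/16 = 595/64
t_c = 3 > 0 so v_max = 35/16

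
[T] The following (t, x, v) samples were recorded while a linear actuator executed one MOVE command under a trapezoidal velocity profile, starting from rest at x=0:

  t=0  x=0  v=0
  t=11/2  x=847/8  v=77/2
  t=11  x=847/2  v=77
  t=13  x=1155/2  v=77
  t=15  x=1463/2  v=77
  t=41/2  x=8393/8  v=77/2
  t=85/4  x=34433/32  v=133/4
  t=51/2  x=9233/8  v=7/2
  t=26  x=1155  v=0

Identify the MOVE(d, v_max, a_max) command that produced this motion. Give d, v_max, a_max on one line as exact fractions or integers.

final state: t=26, x=1155, v=0 → d = 1155
a_max = (77/2−0)/(11/2−0) = 7
max v = 77 over t∈[11,15] → v_max = 77
check: 77·(11+4) = 1155 ✓

d=1155 v_max=77 a_max=7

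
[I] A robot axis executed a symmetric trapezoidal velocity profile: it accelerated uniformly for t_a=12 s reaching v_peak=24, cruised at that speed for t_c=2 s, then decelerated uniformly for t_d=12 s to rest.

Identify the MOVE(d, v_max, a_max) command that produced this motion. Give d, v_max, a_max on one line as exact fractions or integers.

a_max = 24/12 = 2
d_a = ½·24·12 = 144; d_c = 24·2 = 48
d = 2·144 + 48 = 336
t_c = 2 > 0 → v_max = v_peak = 24

d=336 v_max=24 a_max=2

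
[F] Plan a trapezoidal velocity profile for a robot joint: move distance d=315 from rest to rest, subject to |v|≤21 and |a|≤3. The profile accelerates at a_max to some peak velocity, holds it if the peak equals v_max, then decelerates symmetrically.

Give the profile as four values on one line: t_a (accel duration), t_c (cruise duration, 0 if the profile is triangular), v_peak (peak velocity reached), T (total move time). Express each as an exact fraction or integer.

t_a=7 t_c=8 v_peak=21 T=22

(v_max)²/a_max = 21²/3 = 147
315 ≥ 147 → trapezoidal
t_a = 21/3 = 7; v_peak = 21
d_cruise = 315 − 147 = 168; t_c = 168/21 = 8
T = 2·7 + 8 = 22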